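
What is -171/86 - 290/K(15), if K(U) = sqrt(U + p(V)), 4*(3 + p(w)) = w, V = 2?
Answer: -171/86 - 58*sqrt(2) ≈ -84.013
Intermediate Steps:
p(w) = -3 + w/4
K(U) = sqrt(-5/2 + U) (K(U) = sqrt(U + (-3 + (1/4)*2)) = sqrt(U + (-3 + 1/2)) = sqrt(U - 5/2) = sqrt(-5/2 + U))
-171/86 - 290/K(15) = -171/86 - 290*2/sqrt(-10 + 4*15) = -171*1/86 - 290*2/sqrt(-10 + 60) = -171/86 - 290*sqrt(2)/5 = -171/86 - 58*sqrt(2)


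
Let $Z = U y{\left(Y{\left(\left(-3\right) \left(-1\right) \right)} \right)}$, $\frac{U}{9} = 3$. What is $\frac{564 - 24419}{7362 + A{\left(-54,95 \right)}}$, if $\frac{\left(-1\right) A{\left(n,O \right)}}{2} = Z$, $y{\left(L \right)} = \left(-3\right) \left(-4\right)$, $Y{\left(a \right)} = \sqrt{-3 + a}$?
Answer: $- \frac{23855}{6714} \approx -3.553$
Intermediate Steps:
$U = 27$ ($U = 9 \cdot 3 = 27$)
$y{\left(L \right)} = 12$
$Z = 324$ ($Z = 27 \cdot 12 = 324$)
$A{\left(n,O \right)} = -648$ ($A{\left(n,O \right)} = \left(-2\right) 324 = -648$)
$\frac{564 - 24419}{7362 + A{\left(-54,95 \right)}} = \frac{564 - 24419}{7362 - 648} = - \frac{23855}{6714}$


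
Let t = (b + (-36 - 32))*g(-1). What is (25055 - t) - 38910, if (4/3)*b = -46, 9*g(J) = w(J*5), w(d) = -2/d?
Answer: -124654/9 ≈ -13850.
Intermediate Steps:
g(J) = -2/(45*J) (g(J) = (-2*1/(5*J))/9 = (-2/(5*J))/9 = -2/(45*J))
b = -69/2 (b = (¾)*(-46) = -69/2 ≈ -34.500)
t = -41/9 (t = (-69/2 + (-36 - 32))*(-2/45/(-1)) = (-69/2 - 68)*(-2/45*(-1)) = -205/2*2/45 = -41/9 ≈ -4.5556)
(25055 - t) - 38910 = (25055 - 1*(-41/9)) - 38910 = (25055 + 41/9) - 38910 = 225536/9 - 38910 = -124654/9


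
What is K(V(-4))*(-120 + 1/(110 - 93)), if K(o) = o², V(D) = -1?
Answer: -2039/17 ≈ -119.94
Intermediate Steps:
K(V(-4))*(-120 + 1/(110 - 93)) = (-1)²*(-120 + 1/(110 - 93)) = 1*(-120 + 1/17) = 1*(-2039/17) = -2039/17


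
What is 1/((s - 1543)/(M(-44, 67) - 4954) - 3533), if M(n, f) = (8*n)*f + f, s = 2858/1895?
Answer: -53952545/190611420358 ≈ -0.00028305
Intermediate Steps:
s = 2858/1895 (s = 2858*(1/1895) = 2858/1895 ≈ 1.5082)
M(n, f) = f + 8*f*n (M(n, f) = 8*f*n + f = f + 8*f*n)
1/((s - 1543)/(M(-44, 67) - 4954) - 3533) = 1/((2858/1895 - 1543)/(67*(1 + 8*(-44)) - 4954) - 3533) = 1/(-2921127/(1895*(67*(1 - 352) - 4954)) - 3533) = 1/(-2921127/(1895*(67*(-351) - 4954)) - 3533) = 1/(-2921127/(1895*(-23517 - 4954)) - 3533) = 1/(-2921127/1895/(-28471) - 3533) = 1/(-2921127/1895*(-1/28471) - 3533) = 1/(2921127/53952545 - 3533) = 1/(-190611420358/53952545) = -53952545/190611420358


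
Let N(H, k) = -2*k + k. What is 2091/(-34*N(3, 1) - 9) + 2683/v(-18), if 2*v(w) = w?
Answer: -48256/225 ≈ -214.47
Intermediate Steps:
N(H, k) = -k
v(w) = w/2
2091/(-34*N(3, 1) - 9) + 2683/v(-18) = 2091/(-(-34) - 9) + 2683/(((½)*(-18))) = 2091/(-34*(-1) - 9) + 2683/(-9) = 2091/(34 - 9) + 2683*(-⅑) = 2091/25 - 2683/9 = -48256/225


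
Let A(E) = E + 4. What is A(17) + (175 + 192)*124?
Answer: 45529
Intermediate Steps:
A(E) = 4 + E
A(17) + (175 + 192)*124 = (4 + 17) + (175 + 192)*124 = 21 + 367*124 = 21 + 45508 = 45529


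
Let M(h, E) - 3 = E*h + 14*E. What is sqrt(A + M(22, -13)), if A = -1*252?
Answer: I*sqrt(717) ≈ 26.777*I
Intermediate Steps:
M(h, E) = 3 + 14*E + E*h (M(h, E) = 3 + (E*h + 14*E) = 3 + (14*E + E*h) = 3 + 14*E + E*h)
A = -252
sqrt(A + M(22, -13)) = sqrt(-252 + (3 + 14*(-13) - 13*22)) = sqrt(-252 + (3 - 182 - 286)) = sqrt(-252 - 465) = sqrt(-717) = I*sqrt(717)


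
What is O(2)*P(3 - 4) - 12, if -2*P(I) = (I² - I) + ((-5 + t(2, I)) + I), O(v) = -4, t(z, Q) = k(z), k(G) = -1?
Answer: -22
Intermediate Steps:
t(z, Q) = -1
P(I) = 3 - I²/2 (P(I) = -((I² - I) + ((-5 - 1) + I))/2 = -((I² - I) + (-6 + I))/2 = -(-6 + I²)/2 = 3 - I²/2)
O(2)*P(3 - 4) - 12 = -4*(3 - (3 - 4)²/2) - 12 = -4*(3 - ½*(-1)²) - 12 = -4*(3 - ½*1) - 12 = -4*(3 - ½) - 12 = -4*5/2 - 12 = -10 - 12 = -22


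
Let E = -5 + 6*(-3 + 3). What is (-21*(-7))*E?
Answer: -735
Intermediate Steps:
E = -5 (E = -5 + 6*0 = -5 + 0 = -5)
(-21*(-7))*E = -21*(-7)*(-5) = 147*(-5) = -735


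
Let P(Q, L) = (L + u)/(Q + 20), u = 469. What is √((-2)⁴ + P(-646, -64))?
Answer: √6016486/626 ≈ 3.9183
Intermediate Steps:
P(Q, L) = (469 + L)/(20 + Q) (P(Q, L) = (L + 469)/(Q + 20) = (469 + L)/(20 + Q))
√((-2)⁴ + P(-646, -64)) = √((-2)⁴ + (469 - 64)/(20 - 646)) = √(16 + 405/(-626)) = √(16 - 1/626*405) = √(16 - 405/626) = √(9611/626) = √6016486/626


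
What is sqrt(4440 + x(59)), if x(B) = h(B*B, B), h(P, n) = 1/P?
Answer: sqrt(15455641)/59 ≈ 66.633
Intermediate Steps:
x(B) = B**(-2) (x(B) = 1/(B*B) = 1/(B**2) = B**(-2))
sqrt(4440 + x(59)) = sqrt(4440 + 59**(-2)) = sqrt(4440 + 1/3481) = sqrt(15455641/3481) = sqrt(15455641)/59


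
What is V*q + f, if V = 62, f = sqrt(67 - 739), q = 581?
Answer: 36022 + 4*I*sqrt(42) ≈ 36022.0 + 25.923*I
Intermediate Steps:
f = 4*I*sqrt(42) (f = sqrt(-672) = 4*I*sqrt(42) ≈ 25.923*I)
V*q + f = 62*581 + 4*I*sqrt(42) = 36022 + 4*I*sqrt(42)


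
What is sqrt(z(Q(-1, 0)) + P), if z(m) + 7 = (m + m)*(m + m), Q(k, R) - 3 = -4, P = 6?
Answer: sqrt(3) ≈ 1.7320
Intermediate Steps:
Q(k, R) = -1 (Q(k, R) = 3 - 4 = -1)
z(m) = -7 + 4*m**2 (z(m) = -7 + (m + m)*(m + m) = -7 + (2*m)*(2*m) = -7 + 4*m**2)
sqrt(z(Q(-1, 0)) + P) = sqrt((-7 + 4*(-1)**2) + 6) = sqrt((-7 + 4*1) + 6) = sqrt((-7 + 4) + 6) = sqrt(-3 + 6) = sqrt(3)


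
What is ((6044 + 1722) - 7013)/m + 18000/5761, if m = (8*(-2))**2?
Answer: 8946033/1474816 ≈ 6.0659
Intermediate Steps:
m = 256 (m = (-16)**2 = 256)
((6044 + 1722) - 7013)/m + 18000/5761 = ((6044 + 1722) - 7013)/256 + 18000/5761 = (7766 - 7013)*(1/256) + 18000*(1/5761) = 753*(1/256) + 18000/5761 = 753/256 + 18000/5761 = 8946033/1474816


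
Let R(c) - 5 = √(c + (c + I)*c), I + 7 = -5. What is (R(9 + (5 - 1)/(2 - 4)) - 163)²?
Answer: 24936 - 632*I*√7 ≈ 24936.0 - 1672.1*I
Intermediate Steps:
I = -12 (I = -7 - 5 = -12)
R(c) = 5 + √(c + c*(-12 + c)) (R(c) = 5 + √(c + (c - 12)*c) = 5 + √(c + (-12 + c)*c) = 5 + √(c + c*(-12 + c)))
(R(9 + (5 - 1)/(2 - 4)) - 163)² = ((5 + √((9 + (5 - 1)/(2 - 4))*(-11 + (9 + (5 - 1)/(2 - 4))))) - 163)² = ((5 + √((9 + 4/(-2))*(-11 + (9 + 4/(-2))))) - 163)² = ((5 + √((9 + 4*(-½))*(-11 + (9 + 4*(-½))))) - 163)² = ((5 + √((9 - 2)*(-11 + (9 - 2)))) - 163)² = ((5 + √(7*(-11 + 7))) - 163)² = ((5 + √(7*(-4))) - 163)² = ((5 + √(-28)) - 163)² = ((5 + 2*I*√7) - 163)² = (-158 + 2*I*√7)²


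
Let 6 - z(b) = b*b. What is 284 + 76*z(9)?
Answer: -5416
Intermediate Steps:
z(b) = 6 - b**2 (z(b) = 6 - b*b = 6 - b**2)
284 + 76*z(9) = 284 + 76*(6 - 1*9**2) = 284 + 76*(6 - 1*81) = 284 + 76*(6 - 81) = 284 + 76*(-75) = 284 - 5700 = -5416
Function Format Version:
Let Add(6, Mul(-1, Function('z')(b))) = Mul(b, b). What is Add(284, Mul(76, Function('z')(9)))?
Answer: -5416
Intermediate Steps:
Function('z')(b) = Add(6, Mul(-1, Pow(b, 2))) (Function('z')(b) = Add(6, Mul(-1, Mul(b, b))) = Add(6, Mul(-1, Pow(b, 2))))
Add(284, Mul(76, Function('z')(9))) = Add(284, Mul(76, Add(6, Mul(-1, Pow(9, 2))))) = Add(284, Mul(76, Add(6, Mul(-1, 81)))) = Add(284, Mul(76, Add(6, -81))) = Add(284, Mul(76, -75)) = Add(284, -5700) = -5416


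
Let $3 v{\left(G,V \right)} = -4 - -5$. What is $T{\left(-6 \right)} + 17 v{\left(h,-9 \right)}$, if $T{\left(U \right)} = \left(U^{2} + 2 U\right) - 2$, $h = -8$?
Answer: $\frac{83}{3} \approx 27.667$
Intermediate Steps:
$v{\left(G,V \right)} = \frac{1}{3}$ ($v{\left(G,V \right)} = \frac{-4 - -5}{3} = \frac{-4 + 5}{3} = \frac{1}{3} \cdot 1 = \frac{1}{3}$)
$T{\left(U \right)} = -2 + U^{2} + 2 U$
$T{\left(-6 \right)} + 17 v{\left(h,-9 \right)} = \left(-2 + \left(-6\right)^{2} + 2 \left(-6\right)\right) + 17 \cdot \frac{1}{3} = \left(-2 + 36 - 12\right) + \frac{17}{3} = 22 + \frac{17}{3} = \frac{83}{3}$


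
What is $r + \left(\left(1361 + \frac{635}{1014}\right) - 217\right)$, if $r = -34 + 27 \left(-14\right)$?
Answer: $\frac{742883}{1014} \approx 732.63$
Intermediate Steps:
$r = -412$ ($r = -34 - 378 = -412$)
$r + \left(\left(1361 + \frac{635}{1014}\right) - 217\right) = -412 + \left(\left(1361 + \frac{635}{1014}\right) - 217\right) = -412 + \left(\frac{1380689}{1014} - 217\right) = -412 + \frac{1160651}{1014} = \frac{742883}{1014}$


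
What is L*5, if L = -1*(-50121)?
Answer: 250605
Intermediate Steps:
L = 50121
L*5 = 50121*5 = 250605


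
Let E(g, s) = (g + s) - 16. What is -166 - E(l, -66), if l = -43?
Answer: -41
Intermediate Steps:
E(g, s) = -16 + g + s
-166 - E(l, -66) = -166 - (-16 - 43 - 66) = -166 - 1*(-125) = -166 + 125 = -41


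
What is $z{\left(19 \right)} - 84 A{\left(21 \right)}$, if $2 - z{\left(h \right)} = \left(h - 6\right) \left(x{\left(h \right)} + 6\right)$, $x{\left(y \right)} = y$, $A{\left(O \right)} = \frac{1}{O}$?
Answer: $-327$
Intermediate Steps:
$z{\left(h \right)} = 2 - \left(-6 + h\right) \left(6 + h\right)$ ($z{\left(h \right)} = 2 - \left(h - 6\right) \left(h + 6\right) = 2 - \left(-6 + h\right) \left(6 + h\right)$)
$z{\left(19 \right)} - 84 A{\left(21 \right)} = \left(38 - 19^{2}\right) - \frac{84}{21} = \left(38 - 361\right) - 4 = -323 - 4 = -327$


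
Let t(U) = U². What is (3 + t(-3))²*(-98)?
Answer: -14112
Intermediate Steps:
(3 + t(-3))²*(-98) = (3 + (-3)²)²*(-98) = (3 + 9)²*(-98) = 12²*(-98) = 144*(-98) = -14112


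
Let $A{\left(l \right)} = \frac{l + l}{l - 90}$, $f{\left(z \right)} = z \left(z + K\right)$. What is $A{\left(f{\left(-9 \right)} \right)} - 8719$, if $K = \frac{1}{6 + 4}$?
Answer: $- \frac{96087}{11} \approx -8735.2$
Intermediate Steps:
$K = \frac{1}{10} \approx 0.1$
$f{\left(z \right)} = z \left(\frac{1}{10} + z\right)$ ($f{\left(z \right)} = z \left(z + \frac{1}{10}\right) = z \left(\frac{1}{10} + z\right)$)
$A{\left(l \right)} = \frac{2 l}{-90 + l}$
$A{\left(f{\left(-9 \right)} \right)} - 8719 = \frac{2 \left(- 9 \left(\frac{1}{10} - 9\right)\right)}{-90 - 9 \left(\frac{1}{10} - 9\right)} - 8719 = \frac{2 \left(\left(-9\right) \left(- \frac{89}{10}\right)\right)}{-90 - - \frac{801}{10}} - 8719 = 2 \cdot \frac{801}{10} \frac{1}{-90 + \frac{801}{10}} - 8719 = 2 \cdot \frac{801}{10} \frac{1}{- \frac{99}{10}} - 8719 = 2 \cdot \frac{801}{10} \left(- \frac{10}{99}\right) - 8719 = - \frac{178}{11} - 8719 = - \frac{96087}{11}$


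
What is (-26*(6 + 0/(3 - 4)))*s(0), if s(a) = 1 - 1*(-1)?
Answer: -312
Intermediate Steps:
s(a) = 2 (s(a) = 1 + 1 = 2)
(-26*(6 + 0/(3 - 4)))*s(0) = -26*(6 + 0/(3 - 4))*2 = -26*(6 + 0/(-1))*2 = -26*(6 - 1*0)*2 = -26*(6 + 0)*2 = -26*6*2 = -156*2 = -312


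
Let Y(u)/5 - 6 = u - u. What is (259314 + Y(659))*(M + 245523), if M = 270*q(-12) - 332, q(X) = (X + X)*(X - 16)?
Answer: 110644190064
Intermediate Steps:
q(X) = 2*X*(-16 + X) (q(X) = (2*X)*(-16 + X) = 2*X*(-16 + X))
Y(u) = 30 (Y(u) = 30 + 5*(u - u) = 30 + 5*0 = 30 + 0 = 30)
M = 181108 (M = 270*(2*(-12)*(-16 - 12)) - 332 = 270*(2*(-12)*(-28)) - 332 = 270*672 - 332 = 181440 - 332 = 181108)
(259314 + Y(659))*(M + 245523) = (259314 + 30)*(181108 + 245523) = 259344*426631 = 110644190064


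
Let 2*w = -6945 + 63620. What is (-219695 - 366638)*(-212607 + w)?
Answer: 216086577487/2 ≈ 1.0804e+11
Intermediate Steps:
w = 56675/2 (w = (-6945 + 63620)/2 = (½)*56675 = 56675/2 ≈ 28338.)
(-219695 - 366638)*(-212607 + w) = (-219695 - 366638)*(-212607 + 56675/2) = -586333*(-368539/2) = 216086577487/2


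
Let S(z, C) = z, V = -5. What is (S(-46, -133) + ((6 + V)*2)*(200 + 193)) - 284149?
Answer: -283409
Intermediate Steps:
(S(-46, -133) + ((6 + V)*2)*(200 + 193)) - 284149 = (-46 + ((6 - 5)*2)*(200 + 193)) - 284149 = (-46 + (1*2)*393) - 284149 = (-46 + 2*393) - 284149 = (-46 + 786) - 284149 = 740 - 284149 = -283409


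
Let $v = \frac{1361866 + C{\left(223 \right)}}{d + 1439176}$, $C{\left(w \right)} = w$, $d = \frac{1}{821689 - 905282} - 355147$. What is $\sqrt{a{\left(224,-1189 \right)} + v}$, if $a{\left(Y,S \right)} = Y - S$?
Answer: $\frac{5 \sqrt{116131439582834672028421}}{45308618098} \approx 37.607$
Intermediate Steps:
$d = - \frac{29687803172}{83593}$ ($d = \frac{1}{-83593} - 355147 = - \frac{1}{83593} - 355147 = - \frac{29687803172}{83593} \approx -3.5515 \cdot 10^{5}$)
$v = \frac{113861105777}{90617236196}$ ($v = \frac{1361866 + 223}{- \frac{29687803172}{83593} + 1439176} = \frac{1362089}{\frac{90617236196}{83593}} = 1362089 \cdot \frac{83593}{90617236196} = \frac{113861105777}{90617236196} \approx 1.2565$)
$\sqrt{a{\left(224,-1189 \right)} + v} = \sqrt{\left(224 - -1189\right) + \frac{113861105777}{90617236196}} = \sqrt{\left(224 + 1189\right) + \frac{113861105777}{90617236196}} = \sqrt{1413 + \frac{113861105777}{90617236196}} = \sqrt{\frac{128156015850725}{90617236196}} = \frac{5 \sqrt{116131439582834672028421}}{45308618098}$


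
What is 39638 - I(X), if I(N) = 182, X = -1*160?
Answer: 39456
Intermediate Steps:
X = -160
39638 - I(X) = 39638 - 1*182 = 39638 - 182 = 39456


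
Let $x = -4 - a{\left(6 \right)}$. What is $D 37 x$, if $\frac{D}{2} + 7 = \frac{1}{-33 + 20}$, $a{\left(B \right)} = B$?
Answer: $\frac{68080}{13} \approx 5236.9$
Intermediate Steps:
$D = - \frac{184}{13}$ ($D = -14 + \frac{2}{-33 + 20} = -14 + \frac{2}{-13} = -14 + 2 \left(- \frac{1}{13}\right) = -14 - \frac{2}{13} = - \frac{184}{13} \approx -14.154$)
$x = -10$ ($x = -4 - 6 = -10$)
$D 37 x = \left(- \frac{184}{13}\right) 37 \left(-10\right) = \left(- \frac{6808}{13}\right) \left(-10\right) = \frac{68080}{13}$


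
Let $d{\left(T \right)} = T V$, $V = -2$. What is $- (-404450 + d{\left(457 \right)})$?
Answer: $405364$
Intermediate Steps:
$d{\left(T \right)} = - 2 T$ ($d{\left(T \right)} = T \left(-2\right) = - 2 T$)
$- (-404450 + d{\left(457 \right)}) = - (-404450 - 914) = \left(-1\right) \left(-405364\right) = 405364$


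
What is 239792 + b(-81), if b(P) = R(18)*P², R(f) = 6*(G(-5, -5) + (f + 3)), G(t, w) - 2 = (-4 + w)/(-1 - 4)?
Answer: 6080344/5 ≈ 1.2161e+6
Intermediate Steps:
G(t, w) = 14/5 - w/5 (G(t, w) = 2 + (-4 + w)/(-1 - 4) = 2 + (-4 + w)/(-5) = 2 + (-4 + w)*(-⅕) = 2 + (⅘ - w/5) = 14/5 - w/5)
R(f) = 204/5 + 6*f (R(f) = 6*((14/5 - ⅕*(-5)) + (f + 3)) = 6*((14/5 + 1) + (3 + f)) = 6*(19/5 + (3 + f)) = 6*(34/5 + f) = 204/5 + 6*f)
b(P) = 744*P²/5 (b(P) = (204/5 + 6*18)*P² = (204/5 + 108)*P² = 744*P²/5)
239792 + b(-81) = 239792 + (744/5)*(-81)² = 239792 + (744/5)*6561 = 239792 + 4881384/5 = 6080344/5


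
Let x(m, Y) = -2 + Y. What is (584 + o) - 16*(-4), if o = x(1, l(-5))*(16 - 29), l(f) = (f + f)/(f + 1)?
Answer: 1283/2 ≈ 641.50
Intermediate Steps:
l(f) = 2*f/(1 + f) (l(f) = (2*f)/(1 + f) = 2*f/(1 + f))
o = -13/2 (o = (-2 + 2*(-5)/(1 - 5))*(16 - 29) = (-2 + 2*(-5)/(-4))*(-13) = (-2 + 2*(-5)*(-¼))*(-13) = (-2 + 5/2)*(-13) = (½)*(-13) = -13/2 ≈ -6.5000)
(584 + o) - 16*(-4) = (584 - 13/2) - 16*(-4) = 1155/2 + 64 = 1283/2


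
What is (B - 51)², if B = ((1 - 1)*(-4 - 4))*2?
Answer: 2601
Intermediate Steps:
B = 0 (B = (0*(-8))*2 = 0*2 = 0)
(B - 51)² = (0 - 51)² = (-51)² = 2601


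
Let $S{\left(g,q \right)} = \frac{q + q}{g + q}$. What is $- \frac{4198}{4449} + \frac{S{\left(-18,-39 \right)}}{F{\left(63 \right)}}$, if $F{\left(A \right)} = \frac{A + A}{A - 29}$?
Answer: $- \frac{1019516}{1775151} \approx -0.57433$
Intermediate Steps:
$S{\left(g,q \right)} = \frac{2 q}{g + q}$
$F{\left(A \right)} = \frac{2 A}{-29 + A}$
$- \frac{4198}{4449} + \frac{S{\left(-18,-39 \right)}}{F{\left(63 \right)}} = - \frac{4198}{4449} + \frac{2 \left(-39\right) \frac{1}{-18 - 39}}{2 \cdot 63 \frac{1}{-29 + 63}} = \left(-4198\right) \frac{1}{4449} + \frac{2 \left(-39\right) \frac{1}{-57}}{2 \cdot 63 \cdot \frac{1}{34}} = - \frac{4198}{4449} + \frac{2 \left(-39\right) \left(- \frac{1}{57}\right)}{2 \cdot 63 \cdot \frac{1}{34}} = - \frac{4198}{4449} + \frac{26}{19 \cdot \frac{63}{17}} = - \frac{4198}{4449} + \frac{26}{19} \cdot \frac{17}{63} = - \frac{4198}{4449} + \frac{442}{1197} = - \frac{1019516}{1775151}$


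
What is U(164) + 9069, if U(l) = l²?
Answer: 35965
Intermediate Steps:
U(164) + 9069 = 164² + 9069 = 26896 + 9069 = 35965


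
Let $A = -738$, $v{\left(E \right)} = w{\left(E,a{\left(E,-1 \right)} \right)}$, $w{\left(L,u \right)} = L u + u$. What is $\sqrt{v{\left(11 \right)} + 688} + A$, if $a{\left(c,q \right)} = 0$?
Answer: $-738 + 4 \sqrt{43} \approx -711.77$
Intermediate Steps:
$w{\left(L,u \right)} = u + L u$
$v{\left(E \right)} = 0$ ($v{\left(E \right)} = 0 \left(1 + E\right) = 0$)
$\sqrt{v{\left(11 \right)} + 688} + A = \sqrt{0 + 688} - 738 = \sqrt{688} - 738 = 4 \sqrt{43} - 738 = -738 + 4 \sqrt{43}$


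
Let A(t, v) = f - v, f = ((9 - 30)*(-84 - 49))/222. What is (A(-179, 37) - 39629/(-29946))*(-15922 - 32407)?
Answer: 867276377/777 ≈ 1.1162e+6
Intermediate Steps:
f = 931/74 (f = -21*(-133)*(1/222) = 2793*(1/222) = 931/74 ≈ 12.581)
A(t, v) = 931/74 - v
(A(-179, 37) - 39629/(-29946))*(-15922 - 32407) = ((931/74 - 1*37) - 39629/(-29946))*(-15922 - 32407) = ((931/74 - 37) - 39629*(-1/29946))*(-48329) = (-1807/74 + 1723/1302)*(-48329) = -556303/24087*(-48329) = 867276377/777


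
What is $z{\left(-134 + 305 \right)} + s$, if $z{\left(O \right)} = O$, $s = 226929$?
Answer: $227100$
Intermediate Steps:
$z{\left(-134 + 305 \right)} + s = \left(-134 + 305\right) + 226929 = 171 + 226929 = 227100$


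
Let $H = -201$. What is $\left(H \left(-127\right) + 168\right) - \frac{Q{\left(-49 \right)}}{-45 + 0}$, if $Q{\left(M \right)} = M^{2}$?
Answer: $\frac{1158676}{45} \approx 25748.0$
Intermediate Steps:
$\left(H \left(-127\right) + 168\right) - \frac{Q{\left(-49 \right)}}{-45 + 0} = \left(\left(-201\right) \left(-127\right) + 168\right) - \frac{\left(-49\right)^{2}}{-45 + 0} = \left(25527 + 168\right) - \frac{1}{-45} \cdot 2401 = 25695 - \left(- \frac{1}{45}\right) 2401 = 25695 - - \frac{2401}{45} = 25695 + \frac{2401}{45} = \frac{1158676}{45}$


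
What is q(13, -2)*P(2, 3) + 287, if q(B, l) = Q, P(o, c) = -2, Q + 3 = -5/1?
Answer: 303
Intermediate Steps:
Q = -8 (Q = -3 - 5/1 = -3 - 5*1 = -3 - 5 = -8)
q(B, l) = -8
q(13, -2)*P(2, 3) + 287 = -8*(-2) + 287 = 16 + 287 = 303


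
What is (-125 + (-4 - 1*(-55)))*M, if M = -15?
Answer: 1110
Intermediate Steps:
(-125 + (-4 - 1*(-55)))*M = (-125 + (-4 - 1*(-55)))*(-15) = (-125 + (-4 + 55))*(-15) = (-125 + 51)*(-15) = -74*(-15) = 1110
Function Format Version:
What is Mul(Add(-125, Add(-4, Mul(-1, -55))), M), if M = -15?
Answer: 1110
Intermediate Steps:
Mul(Add(-125, Add(-4, Mul(-1, -55))), M) = Mul(Add(-125, Add(-4, Mul(-1, -55))), -15) = Mul(Add(-125, Add(-4, 55)), -15) = Mul(Add(-125, 51), -15) = Mul(-74, -15) = 1110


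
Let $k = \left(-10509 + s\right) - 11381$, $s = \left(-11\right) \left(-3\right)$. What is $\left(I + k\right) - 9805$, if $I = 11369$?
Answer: $-20293$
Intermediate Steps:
$s = 33$
$k = -21857$ ($k = \left(-10509 + 33\right) - 11381 = -10476 - 11381 = -21857$)
$\left(I + k\right) - 9805 = \left(11369 - 21857\right) - 9805 = -10488 - 9805 = -20293$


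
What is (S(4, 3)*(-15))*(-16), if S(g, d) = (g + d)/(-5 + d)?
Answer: -840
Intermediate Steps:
S(g, d) = (d + g)/(-5 + d)
(S(4, 3)*(-15))*(-16) = (((3 + 4)/(-5 + 3))*(-15))*(-16) = ((7/(-2))*(-15))*(-16) = (-½*7*(-15))*(-16) = -7/2*(-15)*(-16) = (105/2)*(-16) = -840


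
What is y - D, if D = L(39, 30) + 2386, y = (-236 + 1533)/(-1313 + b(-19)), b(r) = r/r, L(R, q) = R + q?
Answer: -3222257/1312 ≈ -2456.0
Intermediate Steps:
b(r) = 1
y = -1297/1312 (y = (-236 + 1533)/(-1313 + 1) = 1297/(-1312) = 1297*(-1/1312) = -1297/1312 ≈ -0.98857)
D = 2455 (D = (39 + 30) + 2386 = 69 + 2386 = 2455)
y - D = -1297/1312 - 1*2455 = -1297/1312 - 2455 = -3222257/1312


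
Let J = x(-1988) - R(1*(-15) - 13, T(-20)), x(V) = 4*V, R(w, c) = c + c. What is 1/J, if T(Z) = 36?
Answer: -1/8024 ≈ -0.00012463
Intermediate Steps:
R(w, c) = 2*c
J = -8024 (J = 4*(-1988) - 2*36 = -7952 - 1*72 = -7952 - 72 = -8024)
1/J = 1/(-8024) = -1/8024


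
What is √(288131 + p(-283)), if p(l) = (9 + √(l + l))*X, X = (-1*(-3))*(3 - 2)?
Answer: √(288158 + 3*I*√566) ≈ 536.8 + 0.066*I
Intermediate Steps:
X = 3 (X = 3*1 = 3)
p(l) = 27 + 3*√2*√l (p(l) = (9 + √(l + l))*3 = (9 + √(2*l))*3 = (9 + √2*√l)*3 = 27 + 3*√2*√l)
√(288131 + p(-283)) = √(288131 + (27 + 3*√2*√(-283))) = √(288131 + (27 + 3*√2*(I*√283))) = √(288131 + (27 + 3*I*√566)) = √(288158 + 3*I*√566)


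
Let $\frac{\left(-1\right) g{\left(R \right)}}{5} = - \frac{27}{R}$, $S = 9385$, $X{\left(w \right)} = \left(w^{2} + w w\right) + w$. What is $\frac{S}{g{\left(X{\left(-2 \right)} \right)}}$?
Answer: $\frac{3754}{9} \approx 417.11$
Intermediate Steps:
$X{\left(w \right)} = w + 2 w^{2}$ ($X{\left(w \right)} = \left(w^{2} + w^{2}\right) + w = 2 w^{2} + w = w + 2 w^{2}$)
$g{\left(R \right)} = \frac{135}{R}$ ($g{\left(R \right)} = - 5 \left(- \frac{27}{R}\right) = \frac{135}{R}$)
$\frac{S}{g{\left(X{\left(-2 \right)} \right)}} = \frac{9385}{135 \frac{1}{\left(-2\right) \left(1 + 2 \left(-2\right)\right)}} = \frac{9385}{135 \frac{1}{\left(-2\right) \left(1 - 4\right)}} = \frac{9385}{135 \frac{1}{\left(-2\right) \left(-3\right)}} = \frac{9385}{135 \cdot \frac{1}{6}} = \frac{9385}{\frac{45}{2}} = 9385 \cdot \frac{2}{45} = \frac{3754}{9}$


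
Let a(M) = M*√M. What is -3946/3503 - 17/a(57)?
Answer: -3946/3503 - 17*√57/3249 ≈ -1.1660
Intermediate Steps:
a(M) = M^(3/2)
-3946/3503 - 17/a(57) = -3946/3503 - 17*√57/3249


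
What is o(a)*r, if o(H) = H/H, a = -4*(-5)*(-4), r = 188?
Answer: 188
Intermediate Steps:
a = -80 (a = 20*(-4) = -80)
o(H) = 1
o(a)*r = 1*188 = 188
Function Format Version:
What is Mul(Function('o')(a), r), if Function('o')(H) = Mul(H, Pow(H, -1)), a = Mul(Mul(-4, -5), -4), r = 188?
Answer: 188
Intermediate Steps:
a = -80 (a = Mul(20, -4) = -80)
Function('o')(H) = 1
Mul(Function('o')(a), r) = Mul(1, 188) = 188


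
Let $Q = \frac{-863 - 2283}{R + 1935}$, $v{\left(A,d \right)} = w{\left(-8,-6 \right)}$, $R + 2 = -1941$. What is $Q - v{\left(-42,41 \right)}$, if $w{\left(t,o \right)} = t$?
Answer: $\frac{1605}{4} \approx 401.25$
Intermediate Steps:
$R = -1943$ ($R = -2 - 1941 = -1943$)
$v{\left(A,d \right)} = -8$
$Q = \frac{1573}{4}$ ($Q = \frac{-863 - 2283}{-1943 + 1935} = - \frac{3146}{-8} = \left(-3146\right) \left(- \frac{1}{8}\right) = \frac{1573}{4} \approx 393.25$)
$Q - v{\left(-42,41 \right)} = \frac{1573}{4} - -8 = \frac{1573}{4} + 8 = \frac{1605}{4}$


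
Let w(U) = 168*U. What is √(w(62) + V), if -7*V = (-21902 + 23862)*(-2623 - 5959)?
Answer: 8*√37709 ≈ 1553.5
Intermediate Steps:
V = 2402960 (V = -(-21902 + 23862)*(-2623 - 5959)/7 = -280*(-8582) = -⅐*(-16820720) = 2402960)
√(w(62) + V) = √(168*62 + 2402960) = √(10416 + 2402960) = √2413376 = 8*√37709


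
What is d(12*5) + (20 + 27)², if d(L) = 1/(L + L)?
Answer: 265081/120 ≈ 2209.0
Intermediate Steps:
d(L) = 1/(2*L)
d(12*5) + (20 + 27)² = 1/(2*((12*5))) + (20 + 27)² = (½)/60 + 47² = (½)*(1/60) + 2209 = 1/120 + 2209 = 265081/120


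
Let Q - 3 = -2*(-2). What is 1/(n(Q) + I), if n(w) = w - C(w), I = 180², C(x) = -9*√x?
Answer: 32407/1050213082 - 9*√7/1050213082 ≈ 3.0835e-5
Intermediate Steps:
Q = 7 (Q = 3 - 2*(-2) = 3 + 4 = 7)
I = 32400
n(w) = w + 9*√w (n(w) = w - (-9)*√w = w + 9*√w)
1/(n(Q) + I) = 1/((7 + 9*√7) + 32400) = 1/(32407 + 9*√7)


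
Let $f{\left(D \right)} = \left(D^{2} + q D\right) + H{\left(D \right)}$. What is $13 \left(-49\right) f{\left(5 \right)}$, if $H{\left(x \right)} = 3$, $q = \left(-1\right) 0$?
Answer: $-17836$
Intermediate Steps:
$q = 0$
$f{\left(D \right)} = 3 + D^{2}$ ($f{\left(D \right)} = \left(D^{2} + 0 D\right) + 3 = \left(D^{2} + 0\right) + 3 = D^{2} + 3 = 3 + D^{2}$)
$13 \left(-49\right) f{\left(5 \right)} = 13 \left(-49\right) \left(3 + 5^{2}\right) = - 637 \left(3 + 25\right) = \left(-637\right) 28 = -17836$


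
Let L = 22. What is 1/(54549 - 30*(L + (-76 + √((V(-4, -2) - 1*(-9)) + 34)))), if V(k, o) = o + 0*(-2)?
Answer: 6241/350546629 + 10*√41/1051639887 ≈ 1.7865e-5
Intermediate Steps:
V(k, o) = o (V(k, o) = o + 0 = o)
1/(54549 - 30*(L + (-76 + √((V(-4, -2) - 1*(-9)) + 34)))) = 1/(54549 - 30*(22 + (-76 + √((-2 - 1*(-9)) + 34)))) = 1/(54549 - 30*(22 + (-76 + √((-2 + 9) + 34)))) = 1/(54549 - 30*(22 + (-76 + √(7 + 34)))) = 1/(54549 - 30*(22 + (-76 + √41))) = 1/(54549 - 30*(-54 + √41)) = 1/(54549 + (1620 - 30*√41)) = 1/(56169 - 30*√41)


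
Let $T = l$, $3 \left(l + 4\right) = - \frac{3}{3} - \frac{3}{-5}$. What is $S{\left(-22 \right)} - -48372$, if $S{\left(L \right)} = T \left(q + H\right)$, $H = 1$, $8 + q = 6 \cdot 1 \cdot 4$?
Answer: $\frac{724526}{15} \approx 48302.0$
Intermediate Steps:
$q = 16$ ($q = -8 + 6 \cdot 1 \cdot 4 = -8 + 6 \cdot 4 = -8 + 24 = 16$)
$l = - \frac{62}{15}$ ($l = -4 + \frac{- \frac{3}{3} - \frac{3}{-5}}{3} = -4 + \frac{\left(-3\right) \frac{1}{3} - - \frac{3}{5}}{3} = -4 + \frac{-1 + \frac{3}{5}}{3} = -4 + \frac{1}{3} \left(- \frac{2}{5}\right) = -4 - \frac{2}{15} = - \frac{62}{15} \approx -4.1333$)
$T = - \frac{62}{15} \approx -4.1333$
$S{\left(L \right)} = - \frac{1054}{15}$ ($S{\left(L \right)} = - \frac{62 \left(16 + 1\right)}{15} = \left(- \frac{62}{15}\right) 17 = - \frac{1054}{15}$)
$S{\left(-22 \right)} - -48372 = - \frac{1054}{15} - -48372 = - \frac{1054}{15} + 48372 = \frac{724526}{15}$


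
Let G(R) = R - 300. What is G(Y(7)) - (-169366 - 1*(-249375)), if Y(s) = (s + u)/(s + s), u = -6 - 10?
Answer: -1124335/14 ≈ -80310.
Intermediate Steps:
u = -16
Y(s) = (-16 + s)/(2*s) (Y(s) = (s - 16)/(s + s) = (-16 + s)/((2*s)) = (-16 + s)*(1/(2*s)) = (-16 + s)/(2*s))
G(R) = -300 + R
G(Y(7)) - (-169366 - 1*(-249375)) = (-300 + (1/2)*(-16 + 7)/7) - (-169366 - 1*(-249375)) = (-300 + (1/2)*(1/7)*(-9)) - (-169366 + 249375) = (-300 - 9/14) - 1*80009 = -4209/14 - 80009 = -1124335/14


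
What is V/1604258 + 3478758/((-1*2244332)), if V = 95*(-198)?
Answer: -1405760309121/900121891414 ≈ -1.5617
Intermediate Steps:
V = -18810
V/1604258 + 3478758/((-1*2244332)) = -18810/1604258 + 3478758/((-1*2244332)) = -18810*1/1604258 + 3478758/(-2244332) = -9405/802129 + 3478758*(-1/2244332) = -9405/802129 - 1739379/1122166 = -1405760309121/900121891414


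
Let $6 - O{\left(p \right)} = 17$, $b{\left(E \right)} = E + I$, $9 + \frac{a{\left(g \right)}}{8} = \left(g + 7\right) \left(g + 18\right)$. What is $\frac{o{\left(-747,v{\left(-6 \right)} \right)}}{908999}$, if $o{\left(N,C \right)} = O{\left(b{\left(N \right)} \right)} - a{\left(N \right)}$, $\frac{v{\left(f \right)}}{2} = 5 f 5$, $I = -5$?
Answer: $- \frac{616517}{129857} \approx -4.7477$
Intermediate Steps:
$a{\left(g \right)} = -72 + 8 \left(7 + g\right) \left(18 + g\right)$ ($a{\left(g \right)} = -72 + 8 \left(g + 7\right) \left(g + 18\right) = -72 + 8 \left(7 + g\right) \left(18 + g\right)$)
$b{\left(E \right)} = -5 + E$ ($b{\left(E \right)} = E - 5 = -5 + E$)
$O{\left(p \right)} = -11$ ($O{\left(p \right)} = 6 - 17 = -11$)
$v{\left(f \right)} = 50 f$ ($v{\left(f \right)} = 2 \cdot 5 f 5 = 2 \cdot 25 f = 50 f$)
$o{\left(N,C \right)} = -947 - 200 N - 8 N^{2}$ ($o{\left(N,C \right)} = -11 - \left(936 + 8 N^{2} + 200 N\right) = -947 - 200 N - 8 N^{2}$)
$\frac{o{\left(-747,v{\left(-6 \right)} \right)}}{908999} = \frac{-947 - -149400 - 8 \left(-747\right)^{2}}{908999} = \left(-947 + 149400 - 4464072\right) \frac{1}{908999} = \left(-4315619\right) \frac{1}{908999} = - \frac{616517}{129857}$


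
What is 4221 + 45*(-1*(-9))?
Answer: 4626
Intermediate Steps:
4221 + 45*(-1*(-9)) = 4221 + 45*9 = 4221 + 405 = 4626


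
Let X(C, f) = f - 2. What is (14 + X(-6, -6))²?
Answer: 36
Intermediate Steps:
X(C, f) = -2 + f
(14 + X(-6, -6))² = (14 + (-2 - 6))² = (14 - 8)² = 6² = 36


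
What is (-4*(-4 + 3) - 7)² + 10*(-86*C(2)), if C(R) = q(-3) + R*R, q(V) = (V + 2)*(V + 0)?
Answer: -6011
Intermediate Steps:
q(V) = V*(2 + V) (q(V) = (2 + V)*V = V*(2 + V))
C(R) = 3 + R² (C(R) = -3*(2 - 3) + R*R = -3*(-1) + R² = 3 + R²)
(-4*(-4 + 3) - 7)² + 10*(-86*C(2)) = (-4*(-4 + 3) - 7)² + 10*(-86*(3 + 2²)) = (-4*(-1) - 7)² + 10*(-86*(3 + 4)) = (4 - 7)² + 10*(-86*7) = (-3)² + 10*(-602) = 9 - 6020 = -6011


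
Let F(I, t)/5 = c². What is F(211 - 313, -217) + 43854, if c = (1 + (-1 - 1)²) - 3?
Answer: 43874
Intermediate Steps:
c = 2 (c = (1 + (-2)²) - 3 = (1 + 4) - 3 = 5 - 3 = 2)
F(I, t) = 20 (F(I, t) = 5*2² = 5*4 = 20)
F(211 - 313, -217) + 43854 = 20 + 43854 = 43874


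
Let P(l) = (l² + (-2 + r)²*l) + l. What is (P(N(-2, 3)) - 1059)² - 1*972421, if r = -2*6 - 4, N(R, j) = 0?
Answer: 149060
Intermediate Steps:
r = -16 (r = -12 - 4 = -16)
P(l) = l² + 325*l (P(l) = (l² + (-2 - 16)²*l) + l = (l² + (-18)²*l) + l = (l² + 324*l) + l = l² + 325*l)
(P(N(-2, 3)) - 1059)² - 1*972421 = (0*(325 + 0) - 1059)² - 1*972421 = (0*325 - 1059)² - 972421 = (0 - 1059)² - 972421 = (-1059)² - 972421 = 1121481 - 972421 = 149060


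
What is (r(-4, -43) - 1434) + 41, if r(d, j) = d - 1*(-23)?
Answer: -1374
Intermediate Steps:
r(d, j) = 23 + d (r(d, j) = d + 23 = 23 + d)
(r(-4, -43) - 1434) + 41 = ((23 - 4) - 1434) + 41 = (19 - 1434) + 41 = -1415 + 41 = -1374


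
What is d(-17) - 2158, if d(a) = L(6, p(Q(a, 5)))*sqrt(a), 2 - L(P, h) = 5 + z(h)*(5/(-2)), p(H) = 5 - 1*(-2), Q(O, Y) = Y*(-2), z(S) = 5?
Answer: -2158 + 19*I*sqrt(17)/2 ≈ -2158.0 + 39.169*I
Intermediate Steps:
Q(O, Y) = -2*Y
p(H) = 7 (p(H) = 5 + 2 = 7)
L(P, h) = 19/2 (L(P, h) = 2 - (5 + 5*(5/(-2))) = 2 - (5 + 5*(5*(-1/2))) = 2 - (5 + 5*(-5/2)) = 2 - (5 - 25/2) = 2 - 1*(-15/2) = 2 + 15/2 = 19/2)
d(a) = 19*sqrt(a)/2
d(-17) - 2158 = 19*sqrt(-17)/2 - 2158 = 19*(I*sqrt(17))/2 - 2158 = 19*I*sqrt(17)/2 - 2158 = -2158 + 19*I*sqrt(17)/2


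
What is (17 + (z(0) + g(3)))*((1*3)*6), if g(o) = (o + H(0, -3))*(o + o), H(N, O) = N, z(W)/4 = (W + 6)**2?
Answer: 3222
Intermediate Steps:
z(W) = 4*(6 + W)**2 (z(W) = 4*(W + 6)**2 = 4*(6 + W)**2)
g(o) = 2*o**2 (g(o) = (o + 0)*(o + o) = o*(2*o) = 2*o**2)
(17 + (z(0) + g(3)))*((1*3)*6) = (17 + (4*(6 + 0)**2 + 2*3**2))*((1*3)*6) = (17 + (4*6**2 + 2*9))*(3*6) = (17 + (4*36 + 18))*18 = (17 + (144 + 18))*18 = (17 + 162)*18 = 179*18 = 3222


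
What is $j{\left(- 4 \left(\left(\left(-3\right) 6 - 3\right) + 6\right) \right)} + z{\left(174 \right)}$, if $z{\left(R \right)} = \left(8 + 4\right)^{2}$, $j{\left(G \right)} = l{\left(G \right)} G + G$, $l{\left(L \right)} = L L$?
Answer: $216204$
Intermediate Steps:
$l{\left(L \right)} = L^{2}$
$j{\left(G \right)} = G + G^{3}$ ($j{\left(G \right)} = G^{2} G + G = G^{3} + G = G + G^{3}$)
$z{\left(R \right)} = 144$ ($z{\left(R \right)} = 12^{2} = 144$)
$j{\left(- 4 \left(\left(\left(-3\right) 6 - 3\right) + 6\right) \right)} + z{\left(174 \right)} = \left(- 4 \left(\left(\left(-3\right) 6 - 3\right) + 6\right) + \left(- 4 \left(\left(\left(-3\right) 6 - 3\right) + 6\right)\right)^{3}\right) + 144 = \left(- 4 \left(\left(-18 - 3\right) + 6\right) + \left(- 4 \left(\left(-18 - 3\right) + 6\right)\right)^{3}\right) + 144 = \left(- 4 \left(-21 + 6\right) + \left(- 4 \left(-21 + 6\right)\right)^{3}\right) + 144 = \left(\left(-4\right) \left(-15\right) + \left(\left(-4\right) \left(-15\right)\right)^{3}\right) + 144 = \left(60 + 60^{3}\right) + 144 = \left(60 + 216000\right) + 144 = 216060 + 144 = 216204$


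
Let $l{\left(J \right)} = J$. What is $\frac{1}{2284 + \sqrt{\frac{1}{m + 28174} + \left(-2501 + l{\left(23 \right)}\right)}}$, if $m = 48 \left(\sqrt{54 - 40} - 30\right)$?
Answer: $\frac{1}{2284 + i \sqrt{2478 - \frac{1}{26734 + 48 \sqrt{14}}}} \approx 0.00043762 - 9.5379 \cdot 10^{-6} i$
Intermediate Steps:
$m = -1440 + 48 \sqrt{14}$ ($m = 48 \left(\sqrt{14} - 30\right) = 48 \left(-30 + \sqrt{14}\right) = -1440 + 48 \sqrt{14} \approx -1260.4$)
$\frac{1}{2284 + \sqrt{\frac{1}{m + 28174} + \left(-2501 + l{\left(23 \right)}\right)}} = \frac{1}{2284 + \sqrt{\frac{1}{\left(-1440 + 48 \sqrt{14}\right) + 28174} + \left(-2501 + 23\right)}} = \frac{1}{2284 + \sqrt{\frac{1}{26734 + 48 \sqrt{14}} - 2478}} = \frac{1}{2284 + \sqrt{-2478 + \frac{1}{26734 + 48 \sqrt{14}}}}$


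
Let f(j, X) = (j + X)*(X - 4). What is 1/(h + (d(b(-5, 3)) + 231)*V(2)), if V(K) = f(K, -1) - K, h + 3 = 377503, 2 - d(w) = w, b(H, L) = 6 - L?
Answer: 1/375890 ≈ 2.6604e-6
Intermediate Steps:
f(j, X) = (-4 + X)*(X + j) (f(j, X) = (X + j)*(-4 + X) = (-4 + X)*(X + j))
d(w) = 2 - w
h = 377500 (h = -3 + 377503 = 377500)
V(K) = 5 - 6*K (V(K) = ((-1)**2 - 4*(-1) - 4*K - K) - K = (1 + 4 - 4*K - K) - K = (5 - 5*K) - K = 5 - 6*K)
1/(h + (d(b(-5, 3)) + 231)*V(2)) = 1/(377500 + ((2 - (6 - 1*3)) + 231)*(5 - 6*2)) = 1/(377500 + ((2 - (6 - 3)) + 231)*(5 - 12)) = 1/(377500 + ((2 - 1*3) + 231)*(-7)) = 1/(377500 + ((2 - 3) + 231)*(-7)) = 1/(377500 + (-1 + 231)*(-7)) = 1/(377500 + 230*(-7)) = 1/(377500 - 1610) = 1/375890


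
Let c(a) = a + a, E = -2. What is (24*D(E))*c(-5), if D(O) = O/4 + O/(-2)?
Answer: -120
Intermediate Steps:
c(a) = 2*a
D(O) = -O/4 (D(O) = O*(¼) + O*(-½) = O/4 - O/2 = -O/4)
(24*D(E))*c(-5) = (24*(-¼*(-2)))*(2*(-5)) = (24*(½))*(-10) = 12*(-10) = -120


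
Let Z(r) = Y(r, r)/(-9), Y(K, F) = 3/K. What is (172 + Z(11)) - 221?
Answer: -1618/33 ≈ -49.030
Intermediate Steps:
Z(r) = -1/(3*r) (Z(r) = (3/r)/(-9) = (3/r)*(-⅑) = -1/(3*r))
(172 + Z(11)) - 221 = (172 - ⅓/11) - 221 = (172 - ⅓*1/11) - 221 = (172 - 1/33) - 221 = 5675/33 - 221 = -1618/33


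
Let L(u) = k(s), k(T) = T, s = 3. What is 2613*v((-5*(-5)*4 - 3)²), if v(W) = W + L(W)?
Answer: 24593556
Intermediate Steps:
L(u) = 3
v(W) = 3 + W (v(W) = W + 3 = 3 + W)
2613*v((-5*(-5)*4 - 3)²) = 2613*(3 + (-5*(-5)*4 - 3)²) = 2613*(3 + (25*4 - 3)²) = 2613*(3 + (100 - 3)²) = 2613*(3 + 97²) = 2613*(3 + 9409) = 2613*9412 = 24593556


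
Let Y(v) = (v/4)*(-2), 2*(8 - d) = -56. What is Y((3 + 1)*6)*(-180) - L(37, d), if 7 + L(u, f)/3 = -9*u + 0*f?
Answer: 3180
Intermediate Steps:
d = 36 (d = 8 - ½*(-56) = 8 + 28 = 36)
L(u, f) = -21 - 27*u (L(u, f) = -21 + 3*(-9*u + 0*f) = -21 + 3*(-9*u + 0) = -21 + 3*(-9*u) = -21 - 27*u)
Y(v) = -v/2 (Y(v) = (v*(¼))*(-2) = (v/4)*(-2) = -v/2)
Y((3 + 1)*6)*(-180) - L(37, d) = -(3 + 1)*6/2*(-180) - (-21 - 27*37) = -2*6*(-180) - (-21 - 999) = -½*24*(-180) - 1*(-1020) = -12*(-180) + 1020 = 2160 + 1020 = 3180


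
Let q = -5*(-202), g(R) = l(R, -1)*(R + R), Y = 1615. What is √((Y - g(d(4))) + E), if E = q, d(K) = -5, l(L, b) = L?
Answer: 5*√103 ≈ 50.744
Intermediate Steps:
g(R) = 2*R² (g(R) = R*(R + R) = R*(2*R) = 2*R²)
q = 1010
E = 1010
√((Y - g(d(4))) + E) = √((1615 - 2*(-5)²) + 1010) = √((1615 - 2*25) + 1010) = √((1615 - 1*50) + 1010) = √((1615 - 50) + 1010) = √(1565 + 1010) = √2575 = 5*√103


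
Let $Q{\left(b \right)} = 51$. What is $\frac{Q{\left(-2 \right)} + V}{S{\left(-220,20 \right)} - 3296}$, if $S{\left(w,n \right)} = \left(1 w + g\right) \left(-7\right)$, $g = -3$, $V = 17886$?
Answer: $- \frac{17937}{1735} \approx -10.338$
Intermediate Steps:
$S{\left(w,n \right)} = 21 - 7 w$ ($S{\left(w,n \right)} = \left(1 w - 3\right) \left(-7\right) = \left(w - 3\right) \left(-7\right) = \left(-3 + w\right) \left(-7\right) = 21 - 7 w$)
$\frac{Q{\left(-2 \right)} + V}{S{\left(-220,20 \right)} - 3296} = \frac{51 + 17886}{\left(21 - -1540\right) - 3296} = \frac{17937}{\left(21 + 1540\right) - 3296} = \frac{17937}{1561 - 3296} = \frac{17937}{-1735} = 17937 \left(- \frac{1}{1735}\right) = - \frac{17937}{1735}$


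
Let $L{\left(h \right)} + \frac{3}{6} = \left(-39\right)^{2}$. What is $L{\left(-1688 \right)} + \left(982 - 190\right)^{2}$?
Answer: $\frac{1257569}{2} \approx 6.2878 \cdot 10^{5}$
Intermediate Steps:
$L{\left(h \right)} = \frac{3041}{2}$ ($L{\left(h \right)} = - \frac{1}{2} + \left(-39\right)^{2} = - \frac{1}{2} + 1521 = \frac{3041}{2}$)
$L{\left(-1688 \right)} + \left(982 - 190\right)^{2} = \frac{3041}{2} + \left(982 - 190\right)^{2} = \frac{3041}{2} + 792^{2} = \frac{3041}{2} + 627264 = \frac{1257569}{2}$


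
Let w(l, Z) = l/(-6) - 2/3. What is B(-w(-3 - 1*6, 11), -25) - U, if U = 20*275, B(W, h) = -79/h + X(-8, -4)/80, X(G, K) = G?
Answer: -274847/50 ≈ -5496.9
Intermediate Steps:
w(l, Z) = -⅔ - l/6 (w(l, Z) = l*(-⅙) - 2*⅓ = -l/6 - ⅔ = -⅔ - l/6)
B(W, h) = -⅒ - 79/h (B(W, h) = -79/h - 8/80 = -79/h - 8*1/80 = -79/h - ⅒ = -⅒ - 79/h)
U = 5500
B(-w(-3 - 1*6, 11), -25) - U = (⅒)*(-790 - 1*(-25))/(-25) - 1*5500 = (⅒)*(-1/25)*(-790 + 25) - 5500 = (⅒)*(-1/25)*(-765) - 5500 = 153/50 - 5500 = -274847/50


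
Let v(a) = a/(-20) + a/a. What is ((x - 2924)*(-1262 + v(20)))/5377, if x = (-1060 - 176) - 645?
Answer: 6063910/5377 ≈ 1127.8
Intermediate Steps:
v(a) = 1 - a/20 (v(a) = a*(-1/20) + 1 = -a/20 + 1 = 1 - a/20)
x = -1881 (x = -1236 - 645 = -1881)
((x - 2924)*(-1262 + v(20)))/5377 = ((-1881 - 2924)*(-1262 + (1 - 1/20*20)))/5377 = -4805*(-1262 + (1 - 1))*(1/5377) = -4805*(-1262 + 0)*(1/5377) = -4805*(-1262)*(1/5377) = 6063910*(1/5377) = 6063910/5377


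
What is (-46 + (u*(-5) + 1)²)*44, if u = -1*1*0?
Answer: -1980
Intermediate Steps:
u = 0 (u = -1*0 = 0)
(-46 + (u*(-5) + 1)²)*44 = (-46 + (0*(-5) + 1)²)*44 = (-46 + (0 + 1)²)*44 = (-46 + 1²)*44 = (-46 + 1)*44 = -45*44 = -1980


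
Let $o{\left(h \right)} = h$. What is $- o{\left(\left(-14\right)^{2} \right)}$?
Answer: $-196$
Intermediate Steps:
$- o{\left(\left(-14\right)^{2} \right)} = - \left(-14\right)^{2} = \left(-1\right) 196 = -196$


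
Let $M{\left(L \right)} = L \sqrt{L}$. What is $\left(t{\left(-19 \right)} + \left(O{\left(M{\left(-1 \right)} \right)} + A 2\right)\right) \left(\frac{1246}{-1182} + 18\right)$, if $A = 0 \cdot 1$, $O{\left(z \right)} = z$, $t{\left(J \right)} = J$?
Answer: $- \frac{190285}{591} - \frac{10015 i}{591} \approx -321.97 - 16.946 i$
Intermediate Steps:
$M{\left(L \right)} = L^{\frac{3}{2}}$
$A = 0$
$\left(t{\left(-19 \right)} + \left(O{\left(M{\left(-1 \right)} \right)} + A 2\right)\right) \left(\frac{1246}{-1182} + 18\right) = \left(-19 + \left(\left(-1\right)^{\frac{3}{2}} + 0 \cdot 2\right)\right) \left(\frac{1246}{-1182} + 18\right) = \left(-19 + \left(- i + 0\right)\right) \left(1246 \left(- \frac{1}{1182}\right) + 18\right) = \left(-19 - i\right) \left(- \frac{623}{591} + 18\right) = \left(-19 - i\right) \frac{10015}{591} = - \frac{190285}{591} - \frac{10015 i}{591}$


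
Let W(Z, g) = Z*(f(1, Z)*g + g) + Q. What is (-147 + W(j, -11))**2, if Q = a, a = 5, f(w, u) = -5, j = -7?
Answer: 202500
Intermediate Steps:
Q = 5
W(Z, g) = 5 - 4*Z*g (W(Z, g) = Z*(-5*g + g) + 5 = Z*(-4*g) + 5 = -4*Z*g + 5 = 5 - 4*Z*g)
(-147 + W(j, -11))**2 = (-147 + (5 - 4*(-7)*(-11)))**2 = (-147 + (5 - 308))**2 = (-147 - 303)**2 = (-450)**2 = 202500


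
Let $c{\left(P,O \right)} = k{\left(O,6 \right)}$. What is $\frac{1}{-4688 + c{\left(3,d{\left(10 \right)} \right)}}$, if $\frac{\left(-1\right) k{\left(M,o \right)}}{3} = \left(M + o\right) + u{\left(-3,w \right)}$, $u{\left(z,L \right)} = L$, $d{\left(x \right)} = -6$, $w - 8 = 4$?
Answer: $- \frac{1}{4724} \approx -0.00021168$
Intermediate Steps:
$w = 12$ ($w = 8 + 4 = 12$)
$k{\left(M,o \right)} = -36 - 3 M - 3 o$ ($k{\left(M,o \right)} = - 3 \left(\left(M + o\right) + 12\right) = - 3 \left(12 + M + o\right) = -36 - 3 M - 3 o$)
$c{\left(P,O \right)} = -54 - 3 O$ ($c{\left(P,O \right)} = -36 - 3 O - 18 = -54 - 3 O$)
$\frac{1}{-4688 + c{\left(3,d{\left(10 \right)} \right)}} = \frac{1}{-4688 - 36} = \frac{1}{-4724} = - \frac{1}{4724}$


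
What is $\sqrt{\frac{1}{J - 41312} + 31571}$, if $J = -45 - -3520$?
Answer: $\frac{\sqrt{45198261224062}}{37837} \approx 177.68$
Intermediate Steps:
$J = 3475$ ($J = -45 + 3520 = 3475$)
$\sqrt{\frac{1}{J - 41312} + 31571} = \sqrt{\frac{1}{3475 - 41312} + 31571} = \sqrt{\frac{1}{-37837} + 31571} = \sqrt{- \frac{1}{37837} + 31571} = \sqrt{\frac{1194551926}{37837}} = \frac{\sqrt{45198261224062}}{37837}$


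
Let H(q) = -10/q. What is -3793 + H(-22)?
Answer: -41718/11 ≈ -3792.5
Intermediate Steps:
-3793 + H(-22) = -3793 - 10/(-22) = -3793 - 10*(-1/22) = -3793 + 5/11 = -41718/11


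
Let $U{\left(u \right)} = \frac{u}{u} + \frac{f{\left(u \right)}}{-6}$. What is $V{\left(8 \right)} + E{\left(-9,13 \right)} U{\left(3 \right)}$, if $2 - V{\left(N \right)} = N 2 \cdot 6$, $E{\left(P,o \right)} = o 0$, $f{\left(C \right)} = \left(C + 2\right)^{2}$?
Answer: $-94$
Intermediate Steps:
$f{\left(C \right)} = \left(2 + C\right)^{2}$
$E{\left(P,o \right)} = 0$
$V{\left(N \right)} = 2 - 12 N$ ($V{\left(N \right)} = 2 - N 2 \cdot 6 = 2 - 2 N 6 = 2 - 12 N$)
$U{\left(u \right)} = 1 - \frac{\left(2 + u\right)^{2}}{6}$ ($U{\left(u \right)} = \frac{u}{u} + \frac{\left(2 + u\right)^{2}}{-6} = 1 + \left(2 + u\right)^{2} \left(- \frac{1}{6}\right) = 1 - \frac{\left(2 + u\right)^{2}}{6}$)
$V{\left(8 \right)} + E{\left(-9,13 \right)} U{\left(3 \right)} = \left(2 - 96\right) + 0 \left(1 - \frac{\left(2 + 3\right)^{2}}{6}\right) = \left(2 - 96\right) + 0 \left(1 - \frac{5^{2}}{6}\right) = -94 + 0 \left(1 - \frac{25}{6}\right) = -94 + 0 \left(- \frac{19}{6}\right) = -94 + 0 = -94$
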